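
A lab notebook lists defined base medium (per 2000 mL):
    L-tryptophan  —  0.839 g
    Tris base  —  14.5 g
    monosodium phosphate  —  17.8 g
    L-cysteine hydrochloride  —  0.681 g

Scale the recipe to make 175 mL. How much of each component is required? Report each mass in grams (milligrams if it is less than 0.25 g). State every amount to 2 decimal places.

Ratio of target to recipe volume: 175 / 2000 = 0.0875.
L-tryptophan: 0.839 g × (175 mL / 2000 mL) = 0.0734125 g = 73.41 mg
Tris base: 14.5 g × (175 mL / 2000 mL) = 1.27 g
monosodium phosphate: 17.8 g × (175 mL / 2000 mL) = 1.56 g
L-cysteine hydrochloride: 0.681 g × (175 mL / 2000 mL) = 0.0595875 g = 59.59 mg

L-tryptophan 73.41 mg; Tris base 1.27 g; monosodium phosphate 1.56 g; L-cysteine hydrochloride 59.59 mg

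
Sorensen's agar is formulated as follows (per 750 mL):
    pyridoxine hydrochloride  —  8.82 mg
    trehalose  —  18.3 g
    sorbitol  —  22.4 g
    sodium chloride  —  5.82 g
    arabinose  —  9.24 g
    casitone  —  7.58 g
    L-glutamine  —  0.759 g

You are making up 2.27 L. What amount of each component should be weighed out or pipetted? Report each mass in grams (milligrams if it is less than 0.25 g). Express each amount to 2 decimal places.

pyridoxine hydrochloride 26.70 mg; trehalose 55.39 g; sorbitol 67.80 g; sodium chloride 17.62 g; arabinose 27.97 g; casitone 22.94 g; L-glutamine 2.30 g

Ratio of target to recipe volume: 2270 / 750 = 3.02667.
pyridoxine hydrochloride: 8.82 mg × (2270 mL / 750 mL) = 26.70 mg
trehalose: 18.3 g × (2270 mL / 750 mL) = 55.39 g
sorbitol: 22.4 g × (2270 mL / 750 mL) = 67.80 g
sodium chloride: 5.82 g × (2270 mL / 750 mL) = 17.62 g
arabinose: 9.24 g × (2270 mL / 750 mL) = 27.97 g
casitone: 7.58 g × (2270 mL / 750 mL) = 22.94 g
L-glutamine: 0.759 g × (2270 mL / 750 mL) = 2.30 g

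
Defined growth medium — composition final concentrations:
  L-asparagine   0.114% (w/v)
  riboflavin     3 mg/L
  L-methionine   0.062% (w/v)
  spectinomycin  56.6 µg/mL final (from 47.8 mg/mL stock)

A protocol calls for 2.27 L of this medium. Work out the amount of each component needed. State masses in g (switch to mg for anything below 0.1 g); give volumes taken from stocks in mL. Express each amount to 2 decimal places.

Scale factor relative to 1 L: 2.27.
L-asparagine: 0.114 g per 100 mL × 2270 mL ÷ 100 = 2.59 g
riboflavin: 3 mg/L × 2.27 L = 6.81 mg
L-methionine: 0.062 g per 100 mL × 2270 mL ÷ 100 = 1.41 g
spectinomycin: C1V1 = C2V2 → 56.6 µg/mL × 2270 mL ÷ 47800 µg/mL = 2.69 mL

L-asparagine 2.59 g; riboflavin 6.81 mg; L-methionine 1.41 g; spectinomycin 2.69 mL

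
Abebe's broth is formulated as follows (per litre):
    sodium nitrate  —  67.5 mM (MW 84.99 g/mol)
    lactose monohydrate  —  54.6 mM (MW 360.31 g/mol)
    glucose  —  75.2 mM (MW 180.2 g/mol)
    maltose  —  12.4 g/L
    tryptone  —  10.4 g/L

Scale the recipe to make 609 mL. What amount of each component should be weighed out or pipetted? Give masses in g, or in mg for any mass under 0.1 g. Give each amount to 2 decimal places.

sodium nitrate 3.49 g; lactose monohydrate 11.98 g; glucose 8.25 g; maltose 7.55 g; tryptone 6.33 g

Working volume: 609 mL = 0.609 L.
sodium nitrate: 67.5 mmol/L × 84.99 g/mol × 0.609 L ÷ 1000 = 3.49 g
lactose monohydrate: 54.6 mmol/L × 360.31 g/mol × 0.609 L ÷ 1000 = 11.98 g
glucose: 75.2 mmol/L × 180.2 g/mol × 0.609 L ÷ 1000 = 8.25 g
maltose: 12.4 g/L × 0.609 L = 7.55 g
tryptone: 10.4 g/L × 0.609 L = 6.33 g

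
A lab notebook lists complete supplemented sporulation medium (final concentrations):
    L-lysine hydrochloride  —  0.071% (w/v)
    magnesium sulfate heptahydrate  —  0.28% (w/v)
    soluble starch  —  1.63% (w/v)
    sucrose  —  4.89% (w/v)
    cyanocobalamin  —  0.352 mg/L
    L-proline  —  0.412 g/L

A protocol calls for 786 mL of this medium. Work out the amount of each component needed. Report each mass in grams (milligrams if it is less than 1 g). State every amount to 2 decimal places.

Working volume: 786 mL = 0.786 L.
L-lysine hydrochloride: 0.071% w/v = 0.71 g/L → 0.71 × 0.786 L = 0.55806 g = 558.06 mg
magnesium sulfate heptahydrate: 0.28% w/v = 2.8 g/L → 2.8 × 0.786 L = 2.20 g
soluble starch: 1.63 g per 100 mL × 786 mL ÷ 100 = 12.81 g
sucrose: 4.89% w/v = 48.9 g/L → 48.9 × 0.786 L = 38.44 g
cyanocobalamin: 0.352 mg/L × 0.786 L = 0.28 mg
L-proline: 0.412 g/L × 0.786 L = 0.323832 g = 323.83 mg

L-lysine hydrochloride 558.06 mg; magnesium sulfate heptahydrate 2.20 g; soluble starch 12.81 g; sucrose 38.44 g; cyanocobalamin 0.28 mg; L-proline 323.83 mg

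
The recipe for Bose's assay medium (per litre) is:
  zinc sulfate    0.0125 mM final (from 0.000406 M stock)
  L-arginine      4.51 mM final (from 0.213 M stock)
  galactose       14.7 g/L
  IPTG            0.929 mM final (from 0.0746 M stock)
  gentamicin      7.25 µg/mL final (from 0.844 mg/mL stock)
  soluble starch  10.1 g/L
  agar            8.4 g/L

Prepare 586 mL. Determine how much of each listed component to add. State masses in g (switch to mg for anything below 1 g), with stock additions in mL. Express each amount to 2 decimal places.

Working volume: 586 mL = 0.586 L.
zinc sulfate: dilute stock: 0.0125 mM × 586 mL ÷ 0.406 mM = 18.04 mL
L-arginine: V = C2·V2/C1 = 4.51 mM × 586 mL ÷ 213 mM = 12.41 mL
galactose: 14.7 g/L × 0.586 L = 8.61 g
IPTG: V = C2·V2/C1 = 0.929 mM × 586 mL ÷ 74.6 mM = 7.30 mL
gentamicin: V = C2·V2/C1 = 7.25 µg/mL × 586 mL ÷ 844 µg/mL = 5.03 mL
soluble starch: 10.1 g/L × 0.586 L = 5.92 g
agar: 8.4 g/L × 0.586 L = 4.92 g

zinc sulfate 18.04 mL; L-arginine 12.41 mL; galactose 8.61 g; IPTG 7.30 mL; gentamicin 5.03 mL; soluble starch 5.92 g; agar 4.92 g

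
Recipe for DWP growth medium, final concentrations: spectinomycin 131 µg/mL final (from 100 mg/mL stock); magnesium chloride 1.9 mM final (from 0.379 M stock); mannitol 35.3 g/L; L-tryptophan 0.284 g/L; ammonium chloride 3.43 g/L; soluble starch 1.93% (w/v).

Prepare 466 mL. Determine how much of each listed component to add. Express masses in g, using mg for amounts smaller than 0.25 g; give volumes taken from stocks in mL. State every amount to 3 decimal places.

spectinomycin 0.610 mL; magnesium chloride 2.336 mL; mannitol 16.450 g; L-tryptophan 132.344 mg; ammonium chloride 1.598 g; soluble starch 8.994 g

Scale factor relative to 1 L: 0.466.
spectinomycin: V = C2·V2/C1 = 131 µg/mL × 466 mL ÷ 100000 µg/mL = 0.610 mL
magnesium chloride: V = C2·V2/C1 = 1.9 mM × 466 mL ÷ 379 mM = 2.336 mL
mannitol: 35.3 g/L × 0.466 L = 16.450 g
L-tryptophan: 0.284 g/L × 0.466 L = 0.132344 g = 132.344 mg
ammonium chloride: 3.43 g/L × 0.466 L = 1.598 g
soluble starch: 1.93 g per 100 mL × 466 mL ÷ 100 = 8.994 g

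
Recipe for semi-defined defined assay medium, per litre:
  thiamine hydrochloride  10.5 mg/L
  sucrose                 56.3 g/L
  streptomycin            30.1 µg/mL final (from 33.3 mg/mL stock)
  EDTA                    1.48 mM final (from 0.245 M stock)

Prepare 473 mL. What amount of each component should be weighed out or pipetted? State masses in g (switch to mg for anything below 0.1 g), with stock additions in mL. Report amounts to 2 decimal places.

thiamine hydrochloride 4.97 mg; sucrose 26.63 g; streptomycin 0.43 mL; EDTA 2.86 mL

Scale factor relative to 1 L: 0.473.
thiamine hydrochloride: 10.5 mg/L × 0.473 L = 4.97 mg
sucrose: 56.3 g/L × 0.473 L = 26.63 g
streptomycin: dilute stock: 30.1 µg/mL × 473 mL ÷ 33300 µg/mL = 0.43 mL
EDTA: V = C2·V2/C1 = 1.48 mM × 473 mL ÷ 245 mM = 2.86 mL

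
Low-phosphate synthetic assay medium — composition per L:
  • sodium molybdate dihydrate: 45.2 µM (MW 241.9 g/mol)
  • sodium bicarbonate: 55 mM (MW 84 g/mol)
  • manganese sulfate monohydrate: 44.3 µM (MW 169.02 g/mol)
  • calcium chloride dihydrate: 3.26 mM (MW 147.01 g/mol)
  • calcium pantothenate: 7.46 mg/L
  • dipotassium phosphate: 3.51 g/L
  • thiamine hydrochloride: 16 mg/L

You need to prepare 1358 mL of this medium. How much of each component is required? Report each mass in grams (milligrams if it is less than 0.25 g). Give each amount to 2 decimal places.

sodium molybdate dihydrate 14.85 mg; sodium bicarbonate 6.27 g; manganese sulfate monohydrate 10.17 mg; calcium chloride dihydrate 0.65 g; calcium pantothenate 10.13 mg; dipotassium phosphate 4.77 g; thiamine hydrochloride 21.73 mg

Scale factor relative to 1 L: 1.358.
sodium molybdate dihydrate: 45.2 µmol/L × 241.9 g/mol × 1.358 L ÷ 1000 = 14.85 mg
sodium bicarbonate: 55 mmol/L × 84 g/mol × 1.358 L ÷ 1000 = 6.27 g
manganese sulfate monohydrate: 44.3 µmol/L × 169.02 g/mol × 1.358 L ÷ 1000 = 10.17 mg
calcium chloride dihydrate: 3.26 mmol/L × 147.01 g/mol × 1.358 L ÷ 1000 = 0.65 g
calcium pantothenate: 7.46 mg/L × 1.358 L = 10.13 mg
dipotassium phosphate: 3.51 g/L × 1.358 L = 4.77 g
thiamine hydrochloride: 16 mg/L × 1.358 L = 21.73 mg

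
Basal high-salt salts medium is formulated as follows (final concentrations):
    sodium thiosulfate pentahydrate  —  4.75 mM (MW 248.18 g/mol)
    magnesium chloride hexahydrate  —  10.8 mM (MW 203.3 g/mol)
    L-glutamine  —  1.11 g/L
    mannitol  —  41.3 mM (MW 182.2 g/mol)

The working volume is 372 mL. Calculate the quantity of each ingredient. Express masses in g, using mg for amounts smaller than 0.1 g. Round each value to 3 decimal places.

Scale factor relative to 1 L: 0.372.
sodium thiosulfate pentahydrate: 4.75 mmol/L × 248.18 g/mol × 0.372 L ÷ 1000 = 0.439 g
magnesium chloride hexahydrate: 10.8 mmol/L × 203.3 g/mol × 0.372 L ÷ 1000 = 0.817 g
L-glutamine: 1.11 g/L × 0.372 L = 0.413 g
mannitol: 41.3 mmol/L × 182.2 g/mol × 0.372 L ÷ 1000 = 2.799 g

sodium thiosulfate pentahydrate 0.439 g; magnesium chloride hexahydrate 0.817 g; L-glutamine 0.413 g; mannitol 2.799 g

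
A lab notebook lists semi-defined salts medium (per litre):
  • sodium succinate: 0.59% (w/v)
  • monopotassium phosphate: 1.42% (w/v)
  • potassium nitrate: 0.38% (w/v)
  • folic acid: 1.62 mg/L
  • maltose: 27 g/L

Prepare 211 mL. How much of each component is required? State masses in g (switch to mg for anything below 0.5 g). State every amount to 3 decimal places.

sodium succinate 1.245 g; monopotassium phosphate 2.996 g; potassium nitrate 0.802 g; folic acid 0.342 mg; maltose 5.697 g

Working volume: 211 mL = 0.211 L.
sodium succinate: 0.59% w/v = 5.9 g/L → 5.9 × 0.211 L = 1.245 g
monopotassium phosphate: 1.42 g per 100 mL × 211 mL ÷ 100 = 2.996 g
potassium nitrate: 0.38% w/v = 3.8 g/L → 3.8 × 0.211 L = 0.802 g
folic acid: 1.62 mg/L × 0.211 L = 0.342 mg
maltose: 27 g/L × 0.211 L = 5.697 g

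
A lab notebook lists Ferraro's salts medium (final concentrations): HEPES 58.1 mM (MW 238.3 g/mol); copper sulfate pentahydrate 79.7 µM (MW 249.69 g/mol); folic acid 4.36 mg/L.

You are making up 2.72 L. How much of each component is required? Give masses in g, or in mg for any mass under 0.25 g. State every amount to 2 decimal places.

Working volume: 2.72 L.
HEPES: 58.1 mmol/L × 238.3 g/mol × 2.72 L ÷ 1000 = 37.66 g
copper sulfate pentahydrate: 79.7 µmol/L × 249.69 g/mol × 2.72 L ÷ 1000 = 54.13 mg
folic acid: 4.36 mg/L × 2.72 L = 11.86 mg

HEPES 37.66 g; copper sulfate pentahydrate 54.13 mg; folic acid 11.86 mg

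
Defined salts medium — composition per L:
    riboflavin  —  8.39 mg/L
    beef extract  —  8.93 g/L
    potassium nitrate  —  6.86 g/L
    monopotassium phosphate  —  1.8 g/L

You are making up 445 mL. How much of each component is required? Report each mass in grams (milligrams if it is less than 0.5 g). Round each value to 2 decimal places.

Scale factor relative to 1 L: 0.445.
riboflavin: 8.39 mg/L × 0.445 L = 3.73 mg
beef extract: 8.93 g/L × 0.445 L = 3.97 g
potassium nitrate: 6.86 g/L × 0.445 L = 3.05 g
monopotassium phosphate: 1.8 g/L × 0.445 L = 0.80 g

riboflavin 3.73 mg; beef extract 3.97 g; potassium nitrate 3.05 g; monopotassium phosphate 0.80 g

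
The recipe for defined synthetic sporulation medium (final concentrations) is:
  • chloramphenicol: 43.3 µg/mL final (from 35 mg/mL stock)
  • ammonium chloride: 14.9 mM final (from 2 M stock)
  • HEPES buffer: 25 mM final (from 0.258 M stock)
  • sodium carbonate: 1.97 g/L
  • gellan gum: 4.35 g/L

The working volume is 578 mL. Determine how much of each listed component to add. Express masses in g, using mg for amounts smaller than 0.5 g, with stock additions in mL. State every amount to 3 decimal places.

chloramphenicol 0.715 mL; ammonium chloride 4.306 mL; HEPES buffer 56.008 mL; sodium carbonate 1.139 g; gellan gum 2.514 g

Target volume = 578 mL = 0.578 L.
chloramphenicol: V = C2·V2/C1 = 43.3 µg/mL × 578 mL ÷ 35000 µg/mL = 0.715 mL
ammonium chloride: dilute stock: 14.9 mM × 578 mL ÷ 2000 mM = 4.306 mL
HEPES buffer: V = C2·V2/C1 = 25 mM × 578 mL ÷ 258 mM = 56.008 mL
sodium carbonate: 1.97 g/L × 0.578 L = 1.139 g
gellan gum: 4.35 g/L × 0.578 L = 2.514 g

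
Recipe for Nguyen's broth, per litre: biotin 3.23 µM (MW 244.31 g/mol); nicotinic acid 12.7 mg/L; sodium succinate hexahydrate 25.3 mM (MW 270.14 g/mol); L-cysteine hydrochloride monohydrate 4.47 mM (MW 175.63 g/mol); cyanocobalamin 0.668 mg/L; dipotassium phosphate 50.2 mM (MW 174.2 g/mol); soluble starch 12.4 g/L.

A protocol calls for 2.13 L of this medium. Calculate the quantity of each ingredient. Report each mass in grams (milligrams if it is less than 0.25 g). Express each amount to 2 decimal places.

biotin 1.68 mg; nicotinic acid 27.05 mg; sodium succinate hexahydrate 14.56 g; L-cysteine hydrochloride monohydrate 1.67 g; cyanocobalamin 1.42 mg; dipotassium phosphate 18.63 g; soluble starch 26.41 g

Working volume: 2.13 L.
biotin: 3.23 µmol/L × 244.31 g/mol × 2.13 L ÷ 1000 = 1.68 mg
nicotinic acid: 12.7 mg/L × 2.13 L = 27.05 mg
sodium succinate hexahydrate: 25.3 mmol/L × 270.14 g/mol × 2.13 L ÷ 1000 = 14.56 g
L-cysteine hydrochloride monohydrate: 4.47 mmol/L × 175.63 g/mol × 2.13 L ÷ 1000 = 1.67 g
cyanocobalamin: 0.668 mg/L × 2.13 L = 1.42 mg
dipotassium phosphate: 50.2 mmol/L × 174.2 g/mol × 2.13 L ÷ 1000 = 18.63 g
soluble starch: 12.4 g/L × 2.13 L = 26.41 g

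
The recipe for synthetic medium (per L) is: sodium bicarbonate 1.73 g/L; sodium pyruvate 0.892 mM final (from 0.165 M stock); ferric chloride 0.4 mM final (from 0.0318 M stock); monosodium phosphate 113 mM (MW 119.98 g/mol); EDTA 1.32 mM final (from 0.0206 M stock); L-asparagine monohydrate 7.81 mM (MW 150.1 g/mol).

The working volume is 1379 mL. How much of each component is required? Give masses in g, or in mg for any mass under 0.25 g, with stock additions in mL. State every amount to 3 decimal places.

Working volume: 1379 mL = 1.379 L.
sodium bicarbonate: 1.73 g/L × 1.379 L = 2.386 g
sodium pyruvate: C1V1 = C2V2 → 0.892 mM × 1379 mL ÷ 165 mM = 7.455 mL
ferric chloride: dilute stock: 0.4 mM × 1379 mL ÷ 31.8 mM = 17.346 mL
monosodium phosphate: 113 mmol/L × 119.98 g/mol × 1.379 L ÷ 1000 = 18.696 g
EDTA: C1V1 = C2V2 → 1.32 mM × 1379 mL ÷ 20.6 mM = 88.363 mL
L-asparagine monohydrate: 7.81 mmol/L × 150.1 g/mol × 1.379 L ÷ 1000 = 1.617 g

sodium bicarbonate 2.386 g; sodium pyruvate 7.455 mL; ferric chloride 17.346 mL; monosodium phosphate 18.696 g; EDTA 88.363 mL; L-asparagine monohydrate 1.617 g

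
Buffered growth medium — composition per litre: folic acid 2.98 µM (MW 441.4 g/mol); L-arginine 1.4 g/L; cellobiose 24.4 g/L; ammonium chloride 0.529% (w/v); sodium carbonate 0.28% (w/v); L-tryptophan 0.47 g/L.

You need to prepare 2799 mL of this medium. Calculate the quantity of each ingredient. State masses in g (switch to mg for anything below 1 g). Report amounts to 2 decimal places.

folic acid 3.68 mg; L-arginine 3.92 g; cellobiose 68.30 g; ammonium chloride 14.81 g; sodium carbonate 7.84 g; L-tryptophan 1.32 g

Scale factor relative to 1 L: 2.799.
folic acid: 2.98 µmol/L × 441.4 g/mol × 2.799 L ÷ 1000 = 3.68 mg
L-arginine: 1.4 g/L × 2.799 L = 3.92 g
cellobiose: 24.4 g/L × 2.799 L = 68.30 g
ammonium chloride: 0.529 g per 100 mL × 2799 mL ÷ 100 = 14.81 g
sodium carbonate: 0.28% w/v = 2.8 g/L → 2.8 × 2.799 L = 7.84 g
L-tryptophan: 0.47 g/L × 2.799 L = 1.32 g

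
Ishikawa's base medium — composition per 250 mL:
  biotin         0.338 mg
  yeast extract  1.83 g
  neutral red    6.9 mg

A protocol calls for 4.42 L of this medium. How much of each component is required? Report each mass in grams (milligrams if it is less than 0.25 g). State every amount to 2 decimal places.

biotin 5.98 mg; yeast extract 32.35 g; neutral red 121.99 mg

Ratio of target to recipe volume: 4420 / 250 = 17.68.
biotin: 0.338 mg × (4420 mL / 250 mL) = 5.98 mg
yeast extract: 1.83 g × (4420 mL / 250 mL) = 32.35 g
neutral red: 6.9 mg × (4420 mL / 250 mL) = 121.99 mg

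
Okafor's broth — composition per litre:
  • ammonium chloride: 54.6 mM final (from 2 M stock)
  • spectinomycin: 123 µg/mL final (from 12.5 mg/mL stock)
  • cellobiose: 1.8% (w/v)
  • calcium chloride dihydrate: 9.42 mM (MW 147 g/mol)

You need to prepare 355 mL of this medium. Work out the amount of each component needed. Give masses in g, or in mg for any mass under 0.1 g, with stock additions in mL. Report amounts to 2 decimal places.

ammonium chloride 9.69 mL; spectinomycin 3.49 mL; cellobiose 6.39 g; calcium chloride dihydrate 0.49 g

Working volume: 355 mL = 0.355 L.
ammonium chloride: C1V1 = C2V2 → 54.6 mM × 355 mL ÷ 2000 mM = 9.69 mL
spectinomycin: C1V1 = C2V2 → 123 µg/mL × 355 mL ÷ 12500 µg/mL = 3.49 mL
cellobiose: 1.8% w/v = 18 g/L → 18 × 0.355 L = 6.39 g
calcium chloride dihydrate: 9.42 mmol/L × 147 g/mol × 0.355 L ÷ 1000 = 0.49 g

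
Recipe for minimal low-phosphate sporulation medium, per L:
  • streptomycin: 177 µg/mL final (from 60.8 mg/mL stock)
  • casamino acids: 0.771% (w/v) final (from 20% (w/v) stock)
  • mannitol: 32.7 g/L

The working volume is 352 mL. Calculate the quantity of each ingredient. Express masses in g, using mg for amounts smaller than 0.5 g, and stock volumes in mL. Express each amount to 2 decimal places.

streptomycin 1.02 mL; casamino acids 13.57 mL; mannitol 11.51 g

Target volume = 352 mL = 0.352 L.
streptomycin: C1V1 = C2V2 → 177 µg/mL × 352 mL ÷ 60800 µg/mL = 1.02 mL
casamino acids: dilute stock: 0.771% ÷ 20% × 352 mL = 13.57 mL
mannitol: 32.7 g/L × 0.352 L = 11.51 g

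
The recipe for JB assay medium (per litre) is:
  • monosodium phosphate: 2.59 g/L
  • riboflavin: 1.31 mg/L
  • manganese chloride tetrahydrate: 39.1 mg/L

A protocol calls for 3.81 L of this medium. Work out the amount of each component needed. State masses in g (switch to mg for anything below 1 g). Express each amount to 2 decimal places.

Working volume: 3.81 L.
monosodium phosphate: 2.59 g/L × 3.81 L = 9.87 g
riboflavin: 1.31 mg/L × 3.81 L = 4.99 mg
manganese chloride tetrahydrate: 39.1 mg/L × 3.81 L = 148.97 mg

monosodium phosphate 9.87 g; riboflavin 4.99 mg; manganese chloride tetrahydrate 148.97 mg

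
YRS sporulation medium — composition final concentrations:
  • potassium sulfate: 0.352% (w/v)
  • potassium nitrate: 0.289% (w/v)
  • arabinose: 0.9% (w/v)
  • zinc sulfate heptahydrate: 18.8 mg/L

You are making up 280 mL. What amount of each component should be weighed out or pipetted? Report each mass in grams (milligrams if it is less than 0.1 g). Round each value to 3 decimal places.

Scale factor relative to 1 L: 0.28.
potassium sulfate: 0.352% w/v = 3.52 g/L → 3.52 × 0.28 L = 0.986 g
potassium nitrate: 0.289% w/v = 2.89 g/L → 2.89 × 0.28 L = 0.809 g
arabinose: 0.9% w/v = 9 g/L → 9 × 0.28 L = 2.520 g
zinc sulfate heptahydrate: 18.8 mg/L × 0.28 L = 5.264 mg

potassium sulfate 0.986 g; potassium nitrate 0.809 g; arabinose 2.520 g; zinc sulfate heptahydrate 5.264 mg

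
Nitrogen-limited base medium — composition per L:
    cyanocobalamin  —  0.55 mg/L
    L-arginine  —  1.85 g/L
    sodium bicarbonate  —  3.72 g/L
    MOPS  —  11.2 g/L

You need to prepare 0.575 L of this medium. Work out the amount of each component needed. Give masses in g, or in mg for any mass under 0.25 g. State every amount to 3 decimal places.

Scale factor relative to 1 L: 0.575.
cyanocobalamin: 0.55 mg/L × 0.575 L = 0.316 mg
L-arginine: 1.85 g/L × 0.575 L = 1.064 g
sodium bicarbonate: 3.72 g/L × 0.575 L = 2.139 g
MOPS: 11.2 g/L × 0.575 L = 6.440 g

cyanocobalamin 0.316 mg; L-arginine 1.064 g; sodium bicarbonate 2.139 g; MOPS 6.440 g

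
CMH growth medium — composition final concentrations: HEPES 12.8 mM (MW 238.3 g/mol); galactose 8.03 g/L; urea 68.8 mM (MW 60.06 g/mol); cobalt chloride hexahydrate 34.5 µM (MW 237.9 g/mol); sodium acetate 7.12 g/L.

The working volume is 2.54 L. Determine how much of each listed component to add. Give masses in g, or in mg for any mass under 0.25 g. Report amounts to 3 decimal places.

Scale factor relative to 1 L: 2.54.
HEPES: 12.8 mmol/L × 238.3 g/mol × 2.54 L ÷ 1000 = 7.748 g
galactose: 8.03 g/L × 2.54 L = 20.396 g
urea: 68.8 mmol/L × 60.06 g/mol × 2.54 L ÷ 1000 = 10.496 g
cobalt chloride hexahydrate: 34.5 µmol/L × 237.9 g/mol × 2.54 L ÷ 1000 = 20.847 mg
sodium acetate: 7.12 g/L × 2.54 L = 18.085 g

HEPES 7.748 g; galactose 20.396 g; urea 10.496 g; cobalt chloride hexahydrate 20.847 mg; sodium acetate 18.085 g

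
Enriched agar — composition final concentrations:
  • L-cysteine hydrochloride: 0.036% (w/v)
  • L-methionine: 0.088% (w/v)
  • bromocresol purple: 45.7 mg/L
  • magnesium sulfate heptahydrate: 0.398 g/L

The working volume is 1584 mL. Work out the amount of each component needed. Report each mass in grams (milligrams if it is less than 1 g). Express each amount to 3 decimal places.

Target volume = 1584 mL = 1.584 L.
L-cysteine hydrochloride: 0.036% w/v = 0.36 g/L → 0.36 × 1.584 L = 0.57024 g = 570.240 mg
L-methionine: 0.088% w/v = 0.88 g/L → 0.88 × 1.584 L = 1.394 g
bromocresol purple: 45.7 mg/L × 1.584 L = 72.389 mg
magnesium sulfate heptahydrate: 0.398 g/L × 1.584 L = 0.630432 g = 630.432 mg

L-cysteine hydrochloride 570.240 mg; L-methionine 1.394 g; bromocresol purple 72.389 mg; magnesium sulfate heptahydrate 630.432 mg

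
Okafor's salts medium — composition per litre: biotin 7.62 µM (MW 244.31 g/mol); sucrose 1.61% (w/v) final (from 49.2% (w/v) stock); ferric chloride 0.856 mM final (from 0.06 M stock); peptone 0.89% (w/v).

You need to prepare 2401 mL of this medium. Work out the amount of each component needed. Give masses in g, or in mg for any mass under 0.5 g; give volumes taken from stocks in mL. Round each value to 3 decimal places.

biotin 4.470 mg; sucrose 78.569 mL; ferric chloride 34.254 mL; peptone 21.369 g

Working volume: 2401 mL = 2.401 L.
biotin: 7.62 µmol/L × 244.31 g/mol × 2.401 L ÷ 1000 = 4.470 mg
sucrose: C1V1 = C2V2 → 1.61% ÷ 49.2% × 2401 mL = 78.569 mL
ferric chloride: dilute stock: 0.856 mM × 2401 mL ÷ 60 mM = 34.254 mL
peptone: 0.89% w/v = 8.9 g/L → 8.9 × 2.401 L = 21.369 g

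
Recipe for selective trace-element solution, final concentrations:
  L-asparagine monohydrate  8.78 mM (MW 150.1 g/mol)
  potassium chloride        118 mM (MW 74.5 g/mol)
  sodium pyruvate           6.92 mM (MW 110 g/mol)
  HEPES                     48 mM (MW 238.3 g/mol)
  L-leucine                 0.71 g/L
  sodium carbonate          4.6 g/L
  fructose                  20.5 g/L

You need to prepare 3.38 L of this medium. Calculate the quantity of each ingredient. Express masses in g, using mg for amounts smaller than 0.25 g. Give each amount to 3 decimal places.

Scale factor relative to 1 L: 3.38.
L-asparagine monohydrate: 8.78 mmol/L × 150.1 g/mol × 3.38 L ÷ 1000 = 4.454 g
potassium chloride: 118 mmol/L × 74.5 g/mol × 3.38 L ÷ 1000 = 29.714 g
sodium pyruvate: 6.92 mmol/L × 110 g/mol × 3.38 L ÷ 1000 = 2.573 g
HEPES: 48 mmol/L × 238.3 g/mol × 3.38 L ÷ 1000 = 38.662 g
L-leucine: 0.71 g/L × 3.38 L = 2.400 g
sodium carbonate: 4.6 g/L × 3.38 L = 15.548 g
fructose: 20.5 g/L × 3.38 L = 69.290 g

L-asparagine monohydrate 4.454 g; potassium chloride 29.714 g; sodium pyruvate 2.573 g; HEPES 38.662 g; L-leucine 2.400 g; sodium carbonate 15.548 g; fructose 69.290 g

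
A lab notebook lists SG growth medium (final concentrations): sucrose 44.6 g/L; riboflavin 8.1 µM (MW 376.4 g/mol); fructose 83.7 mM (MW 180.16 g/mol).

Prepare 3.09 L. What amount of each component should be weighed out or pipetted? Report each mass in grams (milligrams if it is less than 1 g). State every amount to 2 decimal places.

sucrose 137.81 g; riboflavin 9.42 mg; fructose 46.60 g

Scale factor relative to 1 L: 3.09.
sucrose: 44.6 g/L × 3.09 L = 137.81 g
riboflavin: 8.1 µmol/L × 376.4 g/mol × 3.09 L ÷ 1000 = 9.42 mg
fructose: 83.7 mmol/L × 180.16 g/mol × 3.09 L ÷ 1000 = 46.60 g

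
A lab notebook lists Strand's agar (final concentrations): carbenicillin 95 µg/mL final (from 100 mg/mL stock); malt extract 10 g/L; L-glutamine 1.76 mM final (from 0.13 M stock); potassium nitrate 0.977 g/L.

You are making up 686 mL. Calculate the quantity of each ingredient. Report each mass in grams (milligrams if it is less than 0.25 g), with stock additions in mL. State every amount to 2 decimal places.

Target volume = 686 mL = 0.686 L.
carbenicillin: V = C2·V2/C1 = 95 µg/mL × 686 mL ÷ 100000 µg/mL = 0.65 mL
malt extract: 10 g/L × 0.686 L = 6.86 g
L-glutamine: V = C2·V2/C1 = 1.76 mM × 686 mL ÷ 130 mM = 9.29 mL
potassium nitrate: 0.977 g/L × 0.686 L = 0.67 g

carbenicillin 0.65 mL; malt extract 6.86 g; L-glutamine 9.29 mL; potassium nitrate 0.67 g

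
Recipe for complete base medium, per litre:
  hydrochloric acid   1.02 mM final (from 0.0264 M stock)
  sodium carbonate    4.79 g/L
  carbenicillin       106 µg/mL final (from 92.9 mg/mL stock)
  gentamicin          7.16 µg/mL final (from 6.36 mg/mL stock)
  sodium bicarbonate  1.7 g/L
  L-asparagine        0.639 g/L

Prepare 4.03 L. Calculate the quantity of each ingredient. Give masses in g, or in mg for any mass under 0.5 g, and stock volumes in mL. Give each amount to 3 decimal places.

Scale factor relative to 1 L: 4.03.
hydrochloric acid: V = C2·V2/C1 = 1.02 mM × 4030 mL ÷ 26.4 mM = 155.705 mL
sodium carbonate: 4.79 g/L × 4.03 L = 19.304 g
carbenicillin: C1V1 = C2V2 → 106 µg/mL × 4030 mL ÷ 92900 µg/mL = 4.598 mL
gentamicin: C1V1 = C2V2 → 7.16 µg/mL × 4030 mL ÷ 6360 µg/mL = 4.537 mL
sodium bicarbonate: 1.7 g/L × 4.03 L = 6.851 g
L-asparagine: 0.639 g/L × 4.03 L = 2.575 g

hydrochloric acid 155.705 mL; sodium carbonate 19.304 g; carbenicillin 4.598 mL; gentamicin 4.537 mL; sodium bicarbonate 6.851 g; L-asparagine 2.575 g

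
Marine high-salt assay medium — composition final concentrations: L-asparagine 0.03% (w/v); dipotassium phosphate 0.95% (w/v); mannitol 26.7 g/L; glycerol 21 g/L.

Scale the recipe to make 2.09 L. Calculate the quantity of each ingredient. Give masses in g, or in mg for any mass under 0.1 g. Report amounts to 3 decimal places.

Working volume: 2.09 L.
L-asparagine: 0.03 g per 100 mL × 2090 mL ÷ 100 = 0.627 g
dipotassium phosphate: 0.95 g per 100 mL × 2090 mL ÷ 100 = 19.855 g
mannitol: 26.7 g/L × 2.09 L = 55.803 g
glycerol: 21 g/L × 2.09 L = 43.890 g

L-asparagine 0.627 g; dipotassium phosphate 19.855 g; mannitol 55.803 g; glycerol 43.890 g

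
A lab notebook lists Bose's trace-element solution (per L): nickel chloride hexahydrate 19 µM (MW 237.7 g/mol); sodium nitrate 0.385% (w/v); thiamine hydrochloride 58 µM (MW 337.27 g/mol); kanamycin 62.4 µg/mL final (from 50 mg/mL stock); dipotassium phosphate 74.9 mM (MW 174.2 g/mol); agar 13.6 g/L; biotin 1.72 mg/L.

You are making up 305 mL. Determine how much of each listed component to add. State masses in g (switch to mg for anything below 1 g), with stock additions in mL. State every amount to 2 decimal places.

Working volume: 305 mL = 0.305 L.
nickel chloride hexahydrate: 19 µmol/L × 237.7 g/mol × 0.305 L ÷ 1000 = 1.38 mg
sodium nitrate: 0.385 g per 100 mL × 305 mL ÷ 100 = 1.17 g
thiamine hydrochloride: 58 µmol/L × 337.27 g/mol × 0.305 L ÷ 1000 = 5.97 mg
kanamycin: C1V1 = C2V2 → 62.4 µg/mL × 305 mL ÷ 50000 µg/mL = 0.38 mL
dipotassium phosphate: 74.9 mmol/L × 174.2 g/mol × 0.305 L ÷ 1000 = 3.98 g
agar: 13.6 g/L × 0.305 L = 4.15 g
biotin: 1.72 mg/L × 0.305 L = 0.52 mg

nickel chloride hexahydrate 1.38 mg; sodium nitrate 1.17 g; thiamine hydrochloride 5.97 mg; kanamycin 0.38 mL; dipotassium phosphate 3.98 g; agar 4.15 g; biotin 0.52 mg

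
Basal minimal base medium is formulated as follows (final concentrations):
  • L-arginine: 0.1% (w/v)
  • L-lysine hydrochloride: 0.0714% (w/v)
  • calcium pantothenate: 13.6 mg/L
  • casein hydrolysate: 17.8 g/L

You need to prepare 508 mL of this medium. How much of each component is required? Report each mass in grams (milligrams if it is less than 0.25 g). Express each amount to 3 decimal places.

L-arginine 0.508 g; L-lysine hydrochloride 0.363 g; calcium pantothenate 6.909 mg; casein hydrolysate 9.042 g

Working volume: 508 mL = 0.508 L.
L-arginine: 0.1% w/v = 1 g/L → 1 × 0.508 L = 0.508 g
L-lysine hydrochloride: 0.0714 g per 100 mL × 508 mL ÷ 100 = 0.363 g
calcium pantothenate: 13.6 mg/L × 0.508 L = 6.909 mg
casein hydrolysate: 17.8 g/L × 0.508 L = 9.042 g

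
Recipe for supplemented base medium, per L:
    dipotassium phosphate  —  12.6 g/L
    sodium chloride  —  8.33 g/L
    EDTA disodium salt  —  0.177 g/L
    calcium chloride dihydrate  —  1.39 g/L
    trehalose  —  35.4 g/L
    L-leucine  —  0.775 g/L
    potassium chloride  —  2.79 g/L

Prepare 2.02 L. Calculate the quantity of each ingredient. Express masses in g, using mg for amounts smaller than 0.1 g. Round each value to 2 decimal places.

Working volume: 2.02 L.
dipotassium phosphate: 12.6 g/L × 2.02 L = 25.45 g
sodium chloride: 8.33 g/L × 2.02 L = 16.83 g
EDTA disodium salt: 0.177 g/L × 2.02 L = 0.36 g
calcium chloride dihydrate: 1.39 g/L × 2.02 L = 2.81 g
trehalose: 35.4 g/L × 2.02 L = 71.51 g
L-leucine: 0.775 g/L × 2.02 L = 1.57 g
potassium chloride: 2.79 g/L × 2.02 L = 5.64 g

dipotassium phosphate 25.45 g; sodium chloride 16.83 g; EDTA disodium salt 0.36 g; calcium chloride dihydrate 2.81 g; trehalose 71.51 g; L-leucine 1.57 g; potassium chloride 5.64 g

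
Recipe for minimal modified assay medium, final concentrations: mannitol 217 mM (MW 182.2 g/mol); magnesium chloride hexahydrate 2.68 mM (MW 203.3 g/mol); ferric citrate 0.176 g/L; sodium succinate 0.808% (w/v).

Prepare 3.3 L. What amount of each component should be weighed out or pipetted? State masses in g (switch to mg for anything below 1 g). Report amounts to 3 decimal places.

Working volume: 3.3 L.
mannitol: 217 mmol/L × 182.2 g/mol × 3.3 L ÷ 1000 = 130.473 g
magnesium chloride hexahydrate: 2.68 mmol/L × 203.3 g/mol × 3.3 L ÷ 1000 = 1.798 g
ferric citrate: 0.176 g/L × 3.3 L = 0.5808 g = 580.800 mg
sodium succinate: 0.808% w/v = 8.08 g/L → 8.08 × 3.3 L = 26.664 g

mannitol 130.473 g; magnesium chloride hexahydrate 1.798 g; ferric citrate 580.800 mg; sodium succinate 26.664 g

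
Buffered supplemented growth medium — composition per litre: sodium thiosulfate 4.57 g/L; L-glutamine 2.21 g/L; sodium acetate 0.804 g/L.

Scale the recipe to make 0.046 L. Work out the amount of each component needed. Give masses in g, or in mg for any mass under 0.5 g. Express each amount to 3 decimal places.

sodium thiosulfate 210.220 mg; L-glutamine 101.660 mg; sodium acetate 36.984 mg

Working volume: 0.046 L.
sodium thiosulfate: 4.57 g/L × 0.046 L = 0.21022 g = 210.220 mg
L-glutamine: 2.21 g/L × 0.046 L = 0.10166 g = 101.660 mg
sodium acetate: 0.804 g/L × 0.046 L = 0.036984 g = 36.984 mg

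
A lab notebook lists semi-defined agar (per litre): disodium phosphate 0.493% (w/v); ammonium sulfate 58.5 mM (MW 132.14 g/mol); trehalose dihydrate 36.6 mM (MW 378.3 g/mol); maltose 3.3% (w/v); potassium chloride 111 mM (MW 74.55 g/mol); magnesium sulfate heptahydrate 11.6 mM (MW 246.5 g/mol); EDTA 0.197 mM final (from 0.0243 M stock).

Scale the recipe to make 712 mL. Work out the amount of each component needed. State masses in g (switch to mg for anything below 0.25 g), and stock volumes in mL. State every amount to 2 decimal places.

Scale factor relative to 1 L: 0.712.
disodium phosphate: 0.493 g per 100 mL × 712 mL ÷ 100 = 3.51 g
ammonium sulfate: 58.5 mmol/L × 132.14 g/mol × 0.712 L ÷ 1000 = 5.50 g
trehalose dihydrate: 36.6 mmol/L × 378.3 g/mol × 0.712 L ÷ 1000 = 9.86 g
maltose: 3.3% w/v = 33 g/L → 33 × 0.712 L = 23.50 g
potassium chloride: 111 mmol/L × 74.55 g/mol × 0.712 L ÷ 1000 = 5.89 g
magnesium sulfate heptahydrate: 11.6 mmol/L × 246.5 g/mol × 0.712 L ÷ 1000 = 2.04 g
EDTA: C1V1 = C2V2 → 0.197 mM × 712 mL ÷ 24.3 mM = 5.77 mL

disodium phosphate 3.51 g; ammonium sulfate 5.50 g; trehalose dihydrate 9.86 g; maltose 23.50 g; potassium chloride 5.89 g; magnesium sulfate heptahydrate 2.04 g; EDTA 5.77 mL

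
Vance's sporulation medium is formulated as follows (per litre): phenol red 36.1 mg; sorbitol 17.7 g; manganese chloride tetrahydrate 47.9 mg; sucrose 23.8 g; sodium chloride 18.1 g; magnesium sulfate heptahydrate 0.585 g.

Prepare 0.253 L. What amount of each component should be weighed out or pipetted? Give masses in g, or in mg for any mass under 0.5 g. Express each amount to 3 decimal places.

phenol red 9.133 mg; sorbitol 4.478 g; manganese chloride tetrahydrate 12.119 mg; sucrose 6.021 g; sodium chloride 4.579 g; magnesium sulfate heptahydrate 148.005 mg

Ratio of target to recipe volume: 253 / 1000 = 0.253.
phenol red: 36.1 mg × (253 mL / 1000 mL) = 9.133 mg
sorbitol: 17.7 g × (253 mL / 1000 mL) = 4.478 g
manganese chloride tetrahydrate: 47.9 mg × (253 mL / 1000 mL) = 12.119 mg
sucrose: 23.8 g × (253 mL / 1000 mL) = 6.021 g
sodium chloride: 18.1 g × (253 mL / 1000 mL) = 4.579 g
magnesium sulfate heptahydrate: 0.585 g × (253 mL / 1000 mL) = 0.148005 g = 148.005 mg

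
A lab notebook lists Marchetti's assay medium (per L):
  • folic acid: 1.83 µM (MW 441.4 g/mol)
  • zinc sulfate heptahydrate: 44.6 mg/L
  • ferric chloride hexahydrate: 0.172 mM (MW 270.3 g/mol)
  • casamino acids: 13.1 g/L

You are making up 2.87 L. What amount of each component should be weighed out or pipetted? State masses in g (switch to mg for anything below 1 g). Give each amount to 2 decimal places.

folic acid 2.32 mg; zinc sulfate heptahydrate 128.00 mg; ferric chloride hexahydrate 133.43 mg; casamino acids 37.60 g

Working volume: 2.87 L.
folic acid: 1.83 µmol/L × 441.4 g/mol × 2.87 L ÷ 1000 = 2.32 mg
zinc sulfate heptahydrate: 44.6 mg/L × 2.87 L = 128.00 mg
ferric chloride hexahydrate: 0.172 mmol/L × 270.3 mg/mmol × 2.87 L = 133.43 mg
casamino acids: 13.1 g/L × 2.87 L = 37.60 g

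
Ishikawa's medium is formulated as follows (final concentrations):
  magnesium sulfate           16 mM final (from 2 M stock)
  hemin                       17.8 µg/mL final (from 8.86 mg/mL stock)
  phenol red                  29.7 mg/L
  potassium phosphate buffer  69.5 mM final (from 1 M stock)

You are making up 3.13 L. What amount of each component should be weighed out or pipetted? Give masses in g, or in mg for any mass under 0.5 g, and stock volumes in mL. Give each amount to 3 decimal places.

magnesium sulfate 25.040 mL; hemin 6.288 mL; phenol red 92.961 mg; potassium phosphate buffer 217.535 mL

Scale factor relative to 1 L: 3.13.
magnesium sulfate: dilute stock: 16 mM × 3130 mL ÷ 2000 mM = 25.040 mL
hemin: C1V1 = C2V2 → 17.8 µg/mL × 3130 mL ÷ 8860 µg/mL = 6.288 mL
phenol red: 29.7 mg/L × 3.13 L = 92.961 mg
potassium phosphate buffer: V = C2·V2/C1 = 69.5 mM × 3130 mL ÷ 1000 mM = 217.535 mL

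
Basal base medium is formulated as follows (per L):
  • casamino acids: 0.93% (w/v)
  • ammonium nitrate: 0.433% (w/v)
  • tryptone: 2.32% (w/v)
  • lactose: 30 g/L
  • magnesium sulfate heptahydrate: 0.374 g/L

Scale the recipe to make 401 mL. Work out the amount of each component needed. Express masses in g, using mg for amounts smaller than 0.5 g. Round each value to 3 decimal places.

Scale factor relative to 1 L: 0.401.
casamino acids: 0.93% w/v = 9.3 g/L → 9.3 × 0.401 L = 3.729 g
ammonium nitrate: 0.433% w/v = 4.33 g/L → 4.33 × 0.401 L = 1.736 g
tryptone: 2.32 g per 100 mL × 401 mL ÷ 100 = 9.303 g
lactose: 30 g/L × 0.401 L = 12.030 g
magnesium sulfate heptahydrate: 0.374 g/L × 0.401 L = 0.149974 g = 149.974 mg

casamino acids 3.729 g; ammonium nitrate 1.736 g; tryptone 9.303 g; lactose 12.030 g; magnesium sulfate heptahydrate 149.974 mg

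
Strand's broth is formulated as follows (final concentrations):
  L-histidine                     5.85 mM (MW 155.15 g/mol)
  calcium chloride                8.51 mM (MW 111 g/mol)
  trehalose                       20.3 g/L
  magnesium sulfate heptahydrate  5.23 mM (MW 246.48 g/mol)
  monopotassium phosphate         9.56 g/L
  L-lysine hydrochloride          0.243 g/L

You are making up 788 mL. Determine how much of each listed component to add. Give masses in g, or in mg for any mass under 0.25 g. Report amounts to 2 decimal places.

L-histidine 0.72 g; calcium chloride 0.74 g; trehalose 16.00 g; magnesium sulfate heptahydrate 1.02 g; monopotassium phosphate 7.53 g; L-lysine hydrochloride 191.48 mg

Working volume: 788 mL = 0.788 L.
L-histidine: 5.85 mmol/L × 155.15 g/mol × 0.788 L ÷ 1000 = 0.72 g
calcium chloride: 8.51 mmol/L × 111 g/mol × 0.788 L ÷ 1000 = 0.74 g
trehalose: 20.3 g/L × 0.788 L = 16.00 g
magnesium sulfate heptahydrate: 5.23 mmol/L × 246.48 g/mol × 0.788 L ÷ 1000 = 1.02 g
monopotassium phosphate: 9.56 g/L × 0.788 L = 7.53 g
L-lysine hydrochloride: 0.243 g/L × 0.788 L = 0.191484 g = 191.48 mg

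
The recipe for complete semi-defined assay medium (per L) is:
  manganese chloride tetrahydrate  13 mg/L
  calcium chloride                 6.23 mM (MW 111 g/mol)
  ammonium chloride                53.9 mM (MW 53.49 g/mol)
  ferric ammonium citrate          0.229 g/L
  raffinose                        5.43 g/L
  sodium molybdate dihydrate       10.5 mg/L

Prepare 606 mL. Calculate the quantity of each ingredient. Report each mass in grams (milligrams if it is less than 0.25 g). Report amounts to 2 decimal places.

manganese chloride tetrahydrate 7.88 mg; calcium chloride 0.42 g; ammonium chloride 1.75 g; ferric ammonium citrate 138.77 mg; raffinose 3.29 g; sodium molybdate dihydrate 6.36 mg

Scale factor relative to 1 L: 0.606.
manganese chloride tetrahydrate: 13 mg/L × 0.606 L = 7.88 mg
calcium chloride: 6.23 mmol/L × 111 g/mol × 0.606 L ÷ 1000 = 0.42 g
ammonium chloride: 53.9 mmol/L × 53.49 g/mol × 0.606 L ÷ 1000 = 1.75 g
ferric ammonium citrate: 0.229 g/L × 0.606 L = 0.138774 g = 138.77 mg
raffinose: 5.43 g/L × 0.606 L = 3.29 g
sodium molybdate dihydrate: 10.5 mg/L × 0.606 L = 6.36 mg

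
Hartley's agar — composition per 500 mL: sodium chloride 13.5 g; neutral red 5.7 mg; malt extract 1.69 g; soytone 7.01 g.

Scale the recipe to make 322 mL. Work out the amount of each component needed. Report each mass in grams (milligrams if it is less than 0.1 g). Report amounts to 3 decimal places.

sodium chloride 8.694 g; neutral red 3.671 mg; malt extract 1.088 g; soytone 4.514 g

Ratio of target to recipe volume: 322 / 500 = 0.644.
sodium chloride: 13.5 g × (322 mL / 500 mL) = 8.694 g
neutral red: 5.7 mg × (322 mL / 500 mL) = 3.671 mg
malt extract: 1.69 g × (322 mL / 500 mL) = 1.088 g
soytone: 7.01 g × (322 mL / 500 mL) = 4.514 g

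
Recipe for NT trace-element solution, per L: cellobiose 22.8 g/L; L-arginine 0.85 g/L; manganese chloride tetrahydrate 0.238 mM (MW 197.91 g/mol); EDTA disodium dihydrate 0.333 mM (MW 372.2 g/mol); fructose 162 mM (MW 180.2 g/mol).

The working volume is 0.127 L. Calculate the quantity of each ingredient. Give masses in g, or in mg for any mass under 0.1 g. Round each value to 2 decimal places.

cellobiose 2.90 g; L-arginine 0.11 g; manganese chloride tetrahydrate 5.98 mg; EDTA disodium dihydrate 15.74 mg; fructose 3.71 g

Scale factor relative to 1 L: 0.127.
cellobiose: 22.8 g/L × 0.127 L = 2.90 g
L-arginine: 0.85 g/L × 0.127 L = 0.11 g
manganese chloride tetrahydrate: 0.238 mmol/L × 197.91 mg/mmol × 0.127 L = 5.98 mg
EDTA disodium dihydrate: 0.333 mmol/L × 372.2 mg/mmol × 0.127 L = 15.74 mg
fructose: 162 mmol/L × 180.2 g/mol × 0.127 L ÷ 1000 = 3.71 g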